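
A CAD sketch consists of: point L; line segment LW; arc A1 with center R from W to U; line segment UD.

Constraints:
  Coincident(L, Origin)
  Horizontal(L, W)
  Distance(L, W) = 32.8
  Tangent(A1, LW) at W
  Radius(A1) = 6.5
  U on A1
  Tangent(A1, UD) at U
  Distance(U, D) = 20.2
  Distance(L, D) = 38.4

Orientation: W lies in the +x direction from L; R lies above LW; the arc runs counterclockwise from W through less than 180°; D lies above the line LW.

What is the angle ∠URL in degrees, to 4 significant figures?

158.4°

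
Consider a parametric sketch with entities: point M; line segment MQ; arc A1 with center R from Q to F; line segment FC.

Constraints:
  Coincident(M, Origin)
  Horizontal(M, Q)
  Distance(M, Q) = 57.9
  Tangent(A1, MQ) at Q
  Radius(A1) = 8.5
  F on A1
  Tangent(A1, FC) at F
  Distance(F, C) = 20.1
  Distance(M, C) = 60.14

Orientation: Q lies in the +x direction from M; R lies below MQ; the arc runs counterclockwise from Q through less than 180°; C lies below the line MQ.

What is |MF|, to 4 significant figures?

50.43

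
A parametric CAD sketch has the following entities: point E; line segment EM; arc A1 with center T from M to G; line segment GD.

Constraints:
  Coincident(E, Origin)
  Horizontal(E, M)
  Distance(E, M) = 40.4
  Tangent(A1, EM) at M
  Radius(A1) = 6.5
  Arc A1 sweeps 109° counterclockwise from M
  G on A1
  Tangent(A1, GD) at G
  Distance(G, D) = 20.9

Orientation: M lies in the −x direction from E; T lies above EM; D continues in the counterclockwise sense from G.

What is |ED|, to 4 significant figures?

49.91

E is at the origin; E and M share the same y with |EM| = 40.4 and M on the −x side, so M = (-40.40, 0.000). A1 meets EM tangentially, so TM is at right angles to EM, so T = M + (0, 6.5) = (-40.40, 6.500). On A1, M sits at bearing -90° from T; a 109° counterclockwise sweep puts G at bearing 19°, so G = T + 6.5·(cos 19°, sin 19°) = (-34.25, 8.616). The tangent condition forces TG to be normal to GD, so GD runs along (−sin 19°, cos 19°); with |GD| = 20.9, D = (-41.06, 28.38). Then |ED| = |D − E| = 49.91.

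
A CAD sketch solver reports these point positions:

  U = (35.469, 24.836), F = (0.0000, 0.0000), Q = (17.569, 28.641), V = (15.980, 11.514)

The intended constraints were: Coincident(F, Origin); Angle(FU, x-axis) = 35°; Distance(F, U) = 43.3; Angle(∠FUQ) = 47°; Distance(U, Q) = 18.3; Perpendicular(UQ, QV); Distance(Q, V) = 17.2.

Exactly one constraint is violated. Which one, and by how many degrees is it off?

Perpendicular(UQ, QV) — off by 6.70°.

F = (0.00, 0.00) ✓; FU at 35.00° ✓; |FU| = 43.30 ✓; ∠FUQ = 47.00° ✓; |UQ| = 18.30 ✓; ∠(UQ, QV) = 96.70° ✗; |QV| = 17.20 ✓.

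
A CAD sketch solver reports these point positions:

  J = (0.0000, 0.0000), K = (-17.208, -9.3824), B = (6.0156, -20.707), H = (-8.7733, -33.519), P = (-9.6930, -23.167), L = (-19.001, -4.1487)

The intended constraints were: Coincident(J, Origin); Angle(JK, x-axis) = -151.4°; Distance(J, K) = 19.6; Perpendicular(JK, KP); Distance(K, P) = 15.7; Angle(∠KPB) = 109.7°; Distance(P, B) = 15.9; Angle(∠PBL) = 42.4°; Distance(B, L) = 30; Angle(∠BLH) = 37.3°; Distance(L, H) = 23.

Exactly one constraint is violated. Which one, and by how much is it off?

Distance(L, H) = 23 — off by 8.10.

J = (0.00, 0.00) ✓; JK at -151.4° ✓; |JK| = 19.60 ✓; ∠(JK, KP) = 90.00° ✓; |KP| = 15.70 ✓; ∠KPB = 109.7° ✓; |PB| = 15.90 ✓; ∠PBL = 42.40° ✓; |BL| = 30.00 ✓; ∠BLH = 37.30° ✓; |LH| = 31.10 ✗.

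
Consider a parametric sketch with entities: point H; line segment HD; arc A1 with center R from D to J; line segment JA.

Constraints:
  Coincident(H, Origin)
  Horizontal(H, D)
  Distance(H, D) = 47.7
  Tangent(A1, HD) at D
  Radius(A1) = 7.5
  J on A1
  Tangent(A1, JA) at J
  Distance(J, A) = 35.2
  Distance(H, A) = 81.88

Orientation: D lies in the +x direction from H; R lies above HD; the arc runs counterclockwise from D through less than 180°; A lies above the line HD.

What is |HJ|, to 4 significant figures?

53.39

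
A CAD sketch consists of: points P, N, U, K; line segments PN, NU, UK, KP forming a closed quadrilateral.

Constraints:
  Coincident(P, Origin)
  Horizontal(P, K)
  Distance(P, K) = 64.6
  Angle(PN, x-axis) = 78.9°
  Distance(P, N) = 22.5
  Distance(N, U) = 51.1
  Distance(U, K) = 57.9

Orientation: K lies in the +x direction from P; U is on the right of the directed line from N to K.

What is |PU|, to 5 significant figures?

31.386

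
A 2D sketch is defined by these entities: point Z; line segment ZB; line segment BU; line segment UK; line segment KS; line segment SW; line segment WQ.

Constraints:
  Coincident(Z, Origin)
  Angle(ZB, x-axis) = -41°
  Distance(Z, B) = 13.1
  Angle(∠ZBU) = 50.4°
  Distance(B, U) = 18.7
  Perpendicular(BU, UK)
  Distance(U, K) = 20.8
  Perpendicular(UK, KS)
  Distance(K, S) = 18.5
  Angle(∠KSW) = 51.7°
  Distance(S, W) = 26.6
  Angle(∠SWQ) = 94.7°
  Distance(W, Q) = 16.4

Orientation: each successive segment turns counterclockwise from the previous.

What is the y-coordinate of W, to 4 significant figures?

8.085

The perpendicularity gives KS at right angles to UK, so KS runs at -91.40°; with |KS| = 18.5, S = (-10.90, -7.886). ∠KSW = 51.7° gives SW at 36.90° from the x-axis; with |SW| = 26.6, W = (10.37, 8.085). So W.y = 8.085.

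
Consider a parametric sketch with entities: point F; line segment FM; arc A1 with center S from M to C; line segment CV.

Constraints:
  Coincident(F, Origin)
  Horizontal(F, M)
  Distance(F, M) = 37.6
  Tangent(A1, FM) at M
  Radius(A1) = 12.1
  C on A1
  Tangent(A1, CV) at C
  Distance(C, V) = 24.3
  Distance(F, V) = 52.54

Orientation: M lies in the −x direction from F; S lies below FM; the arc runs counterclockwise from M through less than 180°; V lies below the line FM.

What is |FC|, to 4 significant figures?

51.32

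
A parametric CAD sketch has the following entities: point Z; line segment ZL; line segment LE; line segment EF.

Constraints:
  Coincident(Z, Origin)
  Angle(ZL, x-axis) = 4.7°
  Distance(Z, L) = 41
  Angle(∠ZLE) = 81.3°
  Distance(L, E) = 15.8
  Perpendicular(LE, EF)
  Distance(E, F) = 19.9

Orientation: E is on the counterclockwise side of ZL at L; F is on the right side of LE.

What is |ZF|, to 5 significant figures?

61.186

∠ZLE = 81.3°, so LE runs at 4.7° + (180° − 81.3°) = 103.40° from the x-axis; with |LE| = 15.8, E = L + 15.8·(cos 103.40°, sin 103.40°) = (37.201, 18.729). The perpendicularity gives EF at right angles to LE; with |EF| = 19.9 on the right of LE, F = E + 19.9·(0.97278, 0.23175) = (56.559, 23.341). Then |ZF| = |F − Z| = 61.186.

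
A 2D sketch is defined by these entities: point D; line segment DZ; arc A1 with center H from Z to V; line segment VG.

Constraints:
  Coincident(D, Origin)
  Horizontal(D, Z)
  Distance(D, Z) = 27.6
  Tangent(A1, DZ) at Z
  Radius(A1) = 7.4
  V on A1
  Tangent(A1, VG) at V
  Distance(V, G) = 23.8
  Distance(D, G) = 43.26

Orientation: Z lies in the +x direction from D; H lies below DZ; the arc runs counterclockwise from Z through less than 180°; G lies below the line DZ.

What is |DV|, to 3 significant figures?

22.9

Checks: |HV| = 7.400 ✓; ∠(HV, VG) = 90.00° ✓; |VG| = 23.80 ✓; |DG| = 43.26 ✓.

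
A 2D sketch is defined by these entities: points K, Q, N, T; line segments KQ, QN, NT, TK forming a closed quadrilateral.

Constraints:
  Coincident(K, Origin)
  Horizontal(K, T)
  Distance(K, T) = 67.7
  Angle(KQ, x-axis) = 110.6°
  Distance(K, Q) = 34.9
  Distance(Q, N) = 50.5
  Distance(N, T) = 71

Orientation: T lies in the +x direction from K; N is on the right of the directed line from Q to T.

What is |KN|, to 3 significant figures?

16.7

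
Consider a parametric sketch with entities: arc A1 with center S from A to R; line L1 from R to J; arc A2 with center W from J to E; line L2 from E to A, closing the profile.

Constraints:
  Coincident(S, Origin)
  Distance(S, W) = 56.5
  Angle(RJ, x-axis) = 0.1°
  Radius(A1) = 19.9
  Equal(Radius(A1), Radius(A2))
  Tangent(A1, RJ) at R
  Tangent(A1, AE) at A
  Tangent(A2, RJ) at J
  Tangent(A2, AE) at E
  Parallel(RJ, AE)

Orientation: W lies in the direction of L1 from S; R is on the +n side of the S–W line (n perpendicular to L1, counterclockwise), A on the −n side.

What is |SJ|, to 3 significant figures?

59.9

The slot axis is L1's direction at 0.1°, so u = (cos 0.1°, sin 0.1°) = (1.00, 0.00175) and n = (−sin 0.1°, cos 0.1°) = (-0.00175, 1.00). S is at the origin and W lies 56.5 along u from S, so W = 56.5·u = (56.5, 0.0986). Tangency of A1 to both parallel lines with radius 19.9 puts R and A at S ± 19.9·n: R = (-0.0347, 19.9), A = (0.0347, -19.9). Equal radii place J and E the same way about W: J = W + 19.9·n = (56.5, 20.0), E = W − 19.9·n = (56.5, -19.8). Then |SJ| = |J − S| = 59.9.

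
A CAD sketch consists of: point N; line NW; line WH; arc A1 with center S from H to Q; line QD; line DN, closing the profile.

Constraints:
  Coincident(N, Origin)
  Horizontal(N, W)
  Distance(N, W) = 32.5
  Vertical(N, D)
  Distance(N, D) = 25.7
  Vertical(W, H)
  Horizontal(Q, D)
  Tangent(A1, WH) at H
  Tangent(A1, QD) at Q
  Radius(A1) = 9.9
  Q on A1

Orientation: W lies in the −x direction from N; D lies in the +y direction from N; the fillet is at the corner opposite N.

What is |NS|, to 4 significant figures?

27.58

ND is vertical with |ND| = 25.7 and D on the +y side, so D = (0.000, 25.70). The virtual corner opposite N is at (-32.50, 25.70). A1 meets WH tangentially, so SH is at right angles to WH and tangency of A1 to QD means the radius SQ is perpendicular to QD, with radius 9.9, so the center S sits 9.9 in from both sides at S = (-22.60, 15.80). Then |NS| = |S − N| = 27.58.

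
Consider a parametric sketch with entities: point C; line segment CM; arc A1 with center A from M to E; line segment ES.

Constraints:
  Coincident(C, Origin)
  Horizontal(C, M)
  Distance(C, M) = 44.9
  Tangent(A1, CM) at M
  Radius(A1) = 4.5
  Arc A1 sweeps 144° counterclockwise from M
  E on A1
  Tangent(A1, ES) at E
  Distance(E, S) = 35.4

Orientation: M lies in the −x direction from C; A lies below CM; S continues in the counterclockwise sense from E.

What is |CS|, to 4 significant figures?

34.57

C is at the origin; CM is horizontal with |CM| = 44.9 and M on the −x side, so M = (-44.90, 0.000). Tangency of A1 to CM means the radius AM is perpendicular to CM, so A = M + (0, -4.5) = (-44.90, -4.500). On A1, M sits at bearing 90° from A; a 144° counterclockwise sweep puts E at bearing 234°, so E = A + 4.5·(cos 234°, sin 234°) = (-47.55, -8.141). The tangent condition forces AE to be normal to ES, so ES runs along (−sin 234°, cos 234°); with |ES| = 35.4, S = (-18.91, -28.95). Then |CS| = |S − C| = 34.57.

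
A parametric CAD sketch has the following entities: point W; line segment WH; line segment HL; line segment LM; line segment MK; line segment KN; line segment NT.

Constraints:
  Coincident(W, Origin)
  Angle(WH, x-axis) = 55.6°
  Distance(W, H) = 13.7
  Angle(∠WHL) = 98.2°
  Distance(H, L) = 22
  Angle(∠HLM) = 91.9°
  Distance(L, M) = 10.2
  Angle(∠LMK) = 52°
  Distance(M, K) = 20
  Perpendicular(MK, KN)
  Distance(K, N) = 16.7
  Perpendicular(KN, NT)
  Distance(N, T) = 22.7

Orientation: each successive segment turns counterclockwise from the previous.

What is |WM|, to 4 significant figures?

24.52

W is at the origin; WH runs at 55.6° with length 13.7, so H = (7.740, 11.30). ∠WHL = 98.2° gives HL at 137.4° from the x-axis; with |HL| = 22.0, L = (-8.454, 26.20). ∠HLM = 91.9° gives LM at -134.5° from the x-axis; with |LM| = 10.2, M = (-15.60, 18.92). Then |WM| = |M − W| = 24.52.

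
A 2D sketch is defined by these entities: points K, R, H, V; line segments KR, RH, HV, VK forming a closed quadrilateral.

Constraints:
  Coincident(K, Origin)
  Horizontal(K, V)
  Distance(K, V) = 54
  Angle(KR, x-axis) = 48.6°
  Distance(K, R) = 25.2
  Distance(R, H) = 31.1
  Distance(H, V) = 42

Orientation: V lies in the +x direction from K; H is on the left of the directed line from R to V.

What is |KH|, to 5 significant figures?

56.197

Checks: K.y = 0.00, V.y = 0.00 ✓; |RH| = 31.10 ✓; |HV| = 42.00 ✓.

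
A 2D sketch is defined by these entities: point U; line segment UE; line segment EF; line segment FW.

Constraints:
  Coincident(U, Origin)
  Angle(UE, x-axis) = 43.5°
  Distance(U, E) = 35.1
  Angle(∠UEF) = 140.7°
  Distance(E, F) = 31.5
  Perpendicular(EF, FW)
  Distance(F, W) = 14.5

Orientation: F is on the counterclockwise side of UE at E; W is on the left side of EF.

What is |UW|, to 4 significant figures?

59.17

U is at the origin; UE runs at 43.5° with length 35.1, so E = 35.1·(cos 43.5°, sin 43.5°) = (25.46, 24.16). ∠UEF = 140.7°, so EF runs at 43.5° + (180° − 140.7°) = 82.80° from the x-axis; with |EF| = 31.5, F = E + 31.5·(cos 82.80°, sin 82.80°) = (29.41, 55.41). EF is perpendicular to FW; with |FW| = 14.5 on the left of EF, W = F + 14.5·(-0.9921, 0.1253) = (15.02, 57.23). Then |UW| = |W − U| = 59.17.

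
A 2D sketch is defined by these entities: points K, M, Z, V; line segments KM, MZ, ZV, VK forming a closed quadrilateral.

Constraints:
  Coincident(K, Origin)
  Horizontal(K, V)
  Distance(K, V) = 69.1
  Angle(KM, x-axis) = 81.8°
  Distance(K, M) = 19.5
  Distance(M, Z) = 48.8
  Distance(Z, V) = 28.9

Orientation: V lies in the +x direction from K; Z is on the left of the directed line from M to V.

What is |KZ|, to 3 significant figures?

56.3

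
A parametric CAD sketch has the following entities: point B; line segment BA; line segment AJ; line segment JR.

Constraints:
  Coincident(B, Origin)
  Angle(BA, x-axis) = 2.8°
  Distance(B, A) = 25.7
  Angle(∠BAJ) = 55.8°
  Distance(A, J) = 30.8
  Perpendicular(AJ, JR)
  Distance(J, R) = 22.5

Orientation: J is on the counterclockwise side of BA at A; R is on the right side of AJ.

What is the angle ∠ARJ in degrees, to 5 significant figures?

53.851°

B is at the origin; BA runs at 2.8° with length 25.7, so A = 25.7·(cos 2.8°, sin 2.8°) = (25.669, 1.2554). ∠BAJ = 55.8°, so AJ runs at 2.8° + (180° − 55.8°) = 127.00° from the x-axis; with |AJ| = 30.8, J = A + 30.8·(cos 127.00°, sin 127.00°) = (7.1334, 25.853). The perpendicularity gives JR at right angles to AJ; with |JR| = 22.5 on the right of AJ, R = J + 22.5·(0.79864, 0.60182) = (25.103, 39.394). Then cos ∠ARJ = RA·RJ / (|RA||RJ|), giving 53.851°.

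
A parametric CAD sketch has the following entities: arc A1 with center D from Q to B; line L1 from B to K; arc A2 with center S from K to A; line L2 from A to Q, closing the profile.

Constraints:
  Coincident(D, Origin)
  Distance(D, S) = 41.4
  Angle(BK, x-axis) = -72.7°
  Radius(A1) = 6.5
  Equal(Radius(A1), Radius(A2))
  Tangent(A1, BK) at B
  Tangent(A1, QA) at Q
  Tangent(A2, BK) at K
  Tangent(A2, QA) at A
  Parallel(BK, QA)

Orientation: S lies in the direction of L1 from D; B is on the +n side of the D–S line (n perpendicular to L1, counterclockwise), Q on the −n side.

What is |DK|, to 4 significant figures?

41.91

The slot axis is L1's direction at -72.7°, so u = (cos -72.7°, sin -72.7°) = (0.2974, -0.9548) and n = (−sin -72.7°, cos -72.7°) = (0.9548, 0.2974). D is at the origin and S lies 41.4 along u from D, so S = 41.4·u = (12.31, -39.53). Tangency of A1 to both parallel lines with radius 6.5 puts B and Q at D ± 6.5·n: B = (6.206, 1.933), Q = (-6.206, -1.933). Equal radii place K and A the same way about S: K = S + 6.5·n = (18.52, -37.59), A = S − 6.5·n = (6.105, -41.46). Then |DK| = |K − D| = 41.91.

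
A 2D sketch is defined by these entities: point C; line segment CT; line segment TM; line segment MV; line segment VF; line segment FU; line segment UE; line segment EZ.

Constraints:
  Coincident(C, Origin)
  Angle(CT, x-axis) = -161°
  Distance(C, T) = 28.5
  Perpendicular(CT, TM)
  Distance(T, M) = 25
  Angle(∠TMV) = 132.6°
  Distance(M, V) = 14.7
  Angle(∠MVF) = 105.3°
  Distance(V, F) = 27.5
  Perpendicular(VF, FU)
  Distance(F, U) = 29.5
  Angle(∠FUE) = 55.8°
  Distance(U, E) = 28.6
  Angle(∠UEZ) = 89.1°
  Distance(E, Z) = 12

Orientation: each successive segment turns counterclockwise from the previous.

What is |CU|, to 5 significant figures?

11.084

∠MVF = 105.3° gives VF at 51.100° from the x-axis; with |VF| = 27.5, F = (11.931, -17.400). VF ⟂ FU, so FU runs at 141.10°; with |FU| = 29.5, U = (-11.027, 1.1248). Then |CU| = |U − C| = 11.084.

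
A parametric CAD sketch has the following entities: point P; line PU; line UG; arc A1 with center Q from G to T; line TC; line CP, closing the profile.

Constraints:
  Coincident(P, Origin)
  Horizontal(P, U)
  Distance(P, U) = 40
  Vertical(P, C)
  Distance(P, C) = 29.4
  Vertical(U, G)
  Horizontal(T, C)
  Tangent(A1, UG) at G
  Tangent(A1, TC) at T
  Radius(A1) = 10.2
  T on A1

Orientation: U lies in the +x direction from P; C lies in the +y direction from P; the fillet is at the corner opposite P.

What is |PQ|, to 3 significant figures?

35.4

P is at the origin; P and U share the same y with |PU| = 40.0 and U on the +x side, so U = (40.0, 0.00). P and C share the same x with |PC| = 29.4 and C on the +y side, so C = (0.00, 29.4). The virtual corner opposite P is at (40.0, 29.4). Tangency of A1 to UG means the radius QG is perpendicular to UG and tangency of A1 to TC means the radius QT is perpendicular to TC, with radius 10.2, so the center Q sits 10.2 in from both sides at Q = (29.8, 19.2). Then |PQ| = |Q − P| = 35.4.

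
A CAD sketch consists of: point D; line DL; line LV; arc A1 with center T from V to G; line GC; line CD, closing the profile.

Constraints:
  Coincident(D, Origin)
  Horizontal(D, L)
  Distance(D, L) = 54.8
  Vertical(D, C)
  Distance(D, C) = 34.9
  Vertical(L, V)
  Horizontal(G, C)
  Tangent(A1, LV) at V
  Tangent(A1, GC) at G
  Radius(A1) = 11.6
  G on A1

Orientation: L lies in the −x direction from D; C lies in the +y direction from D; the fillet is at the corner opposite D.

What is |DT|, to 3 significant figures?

49.1

D and C share the same x with |DC| = 34.9 and C on the +y side, so C = (0.00, 34.9). The virtual corner opposite D is at (-54.8, 34.9). Since A1 is tangent to LV there, TV ⟂ LV and since A1 is tangent to GC there, TG ⟂ GC, with radius 11.6, so the center T sits 11.6 in from both sides at T = (-43.2, 23.3). Then |DT| = |T − D| = 49.1.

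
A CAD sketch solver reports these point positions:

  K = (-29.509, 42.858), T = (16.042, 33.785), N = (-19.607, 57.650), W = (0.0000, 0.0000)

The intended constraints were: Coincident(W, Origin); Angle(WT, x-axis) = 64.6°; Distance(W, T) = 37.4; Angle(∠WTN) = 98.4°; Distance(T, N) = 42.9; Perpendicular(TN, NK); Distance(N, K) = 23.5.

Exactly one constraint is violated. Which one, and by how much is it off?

Distance(N, K) = 23.5 — off by 5.70.

W = (0.00, 0.00) ✓; WT at 64.60° ✓; |WT| = 37.40 ✓; ∠WTN = 98.40° ✓; |TN| = 42.90 ✓; ∠(TN, NK) = 90.00° ✓; |NK| = 17.80 ✗.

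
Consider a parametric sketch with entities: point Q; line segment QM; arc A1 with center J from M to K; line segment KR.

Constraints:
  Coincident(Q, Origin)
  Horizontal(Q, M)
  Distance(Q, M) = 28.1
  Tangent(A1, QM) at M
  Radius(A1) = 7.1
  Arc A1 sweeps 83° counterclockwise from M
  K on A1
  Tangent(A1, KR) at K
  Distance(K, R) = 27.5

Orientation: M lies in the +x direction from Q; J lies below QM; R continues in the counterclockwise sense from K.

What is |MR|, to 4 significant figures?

35.11

On A1, M sits at bearing 90° from J; an 83° counterclockwise sweep puts K at bearing 173°, so K = J + 7.1·(cos 173°, sin 173°) = (21.05, -6.235). Since A1 is tangent to KR there, JK ⟂ KR, so KR runs along (−sin 173°, cos 173°); with |KR| = 27.5, R = (17.70, -33.53). Then |MR| = |R − M| = 35.11.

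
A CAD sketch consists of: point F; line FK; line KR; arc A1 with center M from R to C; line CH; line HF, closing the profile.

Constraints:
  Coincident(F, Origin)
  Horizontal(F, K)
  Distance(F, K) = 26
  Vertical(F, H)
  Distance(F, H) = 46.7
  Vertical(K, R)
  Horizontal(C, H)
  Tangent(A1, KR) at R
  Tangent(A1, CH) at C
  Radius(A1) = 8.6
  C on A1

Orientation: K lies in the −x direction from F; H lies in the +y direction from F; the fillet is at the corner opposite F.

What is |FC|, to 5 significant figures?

49.836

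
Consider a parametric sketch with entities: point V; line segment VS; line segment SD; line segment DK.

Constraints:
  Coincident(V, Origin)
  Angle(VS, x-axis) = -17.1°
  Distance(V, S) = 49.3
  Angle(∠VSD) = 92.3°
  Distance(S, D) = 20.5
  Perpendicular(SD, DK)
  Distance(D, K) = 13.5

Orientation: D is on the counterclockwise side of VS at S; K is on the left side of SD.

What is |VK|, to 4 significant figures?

42.24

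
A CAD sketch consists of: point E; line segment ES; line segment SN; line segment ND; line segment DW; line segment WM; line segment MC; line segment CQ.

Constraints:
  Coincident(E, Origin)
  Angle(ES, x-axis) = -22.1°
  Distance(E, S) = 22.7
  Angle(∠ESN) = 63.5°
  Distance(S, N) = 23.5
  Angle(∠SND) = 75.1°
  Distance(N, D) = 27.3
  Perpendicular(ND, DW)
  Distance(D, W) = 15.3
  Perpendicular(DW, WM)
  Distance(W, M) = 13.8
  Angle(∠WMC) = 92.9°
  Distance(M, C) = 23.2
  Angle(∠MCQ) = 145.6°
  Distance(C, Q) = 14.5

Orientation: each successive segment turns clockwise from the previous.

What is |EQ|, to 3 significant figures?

28.1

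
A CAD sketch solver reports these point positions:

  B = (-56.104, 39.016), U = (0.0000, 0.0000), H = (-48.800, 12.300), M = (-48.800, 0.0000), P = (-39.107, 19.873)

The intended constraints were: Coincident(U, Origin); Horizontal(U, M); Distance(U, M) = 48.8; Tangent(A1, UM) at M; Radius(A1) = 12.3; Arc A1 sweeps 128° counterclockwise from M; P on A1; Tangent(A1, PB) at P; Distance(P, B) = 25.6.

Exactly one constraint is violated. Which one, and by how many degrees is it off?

Tangent(A1, PB) at P — off by 3.60°.

U = (0.00, 0.00) ✓; U.y = 0.00, M.y = 0.00 ✓; |UM| = 48.80 ✓; ∠(HM, MU) = 90.00° ✓; |HM| = 12.30 ✓; bearing(H→P) − bearing(H→M) = 128.0° ✓; |HP| = 12.30 ✓; ∠(HP, PB) = 86.40° ✗; |PB| = 25.60 ✓.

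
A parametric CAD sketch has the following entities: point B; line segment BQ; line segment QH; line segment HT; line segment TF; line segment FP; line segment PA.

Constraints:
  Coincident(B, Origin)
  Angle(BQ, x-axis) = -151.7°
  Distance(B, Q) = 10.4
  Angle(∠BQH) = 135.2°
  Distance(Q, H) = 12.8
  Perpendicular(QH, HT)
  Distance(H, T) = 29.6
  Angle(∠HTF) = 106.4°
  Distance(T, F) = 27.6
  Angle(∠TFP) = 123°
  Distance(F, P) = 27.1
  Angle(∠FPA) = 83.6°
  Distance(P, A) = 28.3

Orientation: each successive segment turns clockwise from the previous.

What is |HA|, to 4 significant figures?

26.36

B is at the origin; BQ runs at -151.7° with length 10.4, so Q = (-9.157, -4.931). ∠BQH = 135.2° gives QH at 163.5° from the x-axis; with |QH| = 12.8, H = (-21.43, -1.295). QH is perpendicular to HT, so HT runs at 73.50°; with |HT| = 29.6, T = (-13.02, 27.09). ∠HTF = 106.4° gives TF at -0.1000° from the x-axis; with |TF| = 27.6, F = (14.58, 27.04). ∠TFP = 123.0° gives FP at -57.10° from the x-axis; with |FP| = 27.1, P = (29.30, 4.284). ∠FPA = 83.6° gives PA at -153.5° from the x-axis; with |PA| = 28.3, A = (3.970, -8.343). Then |HA| = |A − H| = 26.36.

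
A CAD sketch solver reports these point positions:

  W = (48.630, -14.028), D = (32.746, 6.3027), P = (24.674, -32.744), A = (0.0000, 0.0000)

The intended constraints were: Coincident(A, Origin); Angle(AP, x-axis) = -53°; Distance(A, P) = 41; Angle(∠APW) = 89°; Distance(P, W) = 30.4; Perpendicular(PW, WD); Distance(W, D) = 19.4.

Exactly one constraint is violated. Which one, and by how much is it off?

Distance(W, D) = 19.4 — off by 6.40.

A = (0.00, 0.00) ✓; AP at -53.00° ✓; |AP| = 41.00 ✓; ∠APW = 89.00° ✓; |PW| = 30.40 ✓; ∠(PW, WD) = 90.00° ✓; |WD| = 25.80 ✗.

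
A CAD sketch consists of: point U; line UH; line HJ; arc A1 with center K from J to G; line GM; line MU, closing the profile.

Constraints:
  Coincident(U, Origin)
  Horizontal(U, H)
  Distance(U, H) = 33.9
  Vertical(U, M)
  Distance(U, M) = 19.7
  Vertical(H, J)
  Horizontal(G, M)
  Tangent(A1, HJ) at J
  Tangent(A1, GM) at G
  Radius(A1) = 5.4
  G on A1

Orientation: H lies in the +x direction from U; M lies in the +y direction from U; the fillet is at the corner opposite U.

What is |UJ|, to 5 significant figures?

36.793

U is at the origin; U and H share the same y with |UH| = 33.9 and H on the +x side, so H = (33.900, 0.0000). UM is vertical with |UM| = 19.7 and M on the +y side, so M = (0.0000, 19.700). The virtual corner opposite U is at (33.900, 19.700). Tangency of A1 to HJ means the radius KJ is perpendicular to HJ and since A1 is tangent to GM there, KG ⟂ GM, with radius 5.4, so the center K sits 5.4 in from both sides at K = (28.500, 14.300). That places the tangent points at J = (33.900, 14.300) on HJ and G = (28.500, 19.700) on GM. Then |UJ| = |J − U| = 36.793.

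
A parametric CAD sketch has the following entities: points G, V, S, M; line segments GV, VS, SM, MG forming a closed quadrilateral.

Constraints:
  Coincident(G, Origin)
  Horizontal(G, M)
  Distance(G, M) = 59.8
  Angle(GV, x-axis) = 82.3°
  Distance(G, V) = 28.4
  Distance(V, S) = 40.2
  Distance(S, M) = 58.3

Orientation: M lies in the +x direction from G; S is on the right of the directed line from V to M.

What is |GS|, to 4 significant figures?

12.35

G is at the origin; GM is horizontal with |GM| = 59.8 and M in +x, so M = (59.8, 0). GV runs at 82.3° with |GV| = 28.4, so V = (3.805, 28.14). S is determined by |VS| = 40.2 and |SM| = 58.3 together: it lies at the intersection of circle(V, 40.2) and circle(M, 58.3). With |VM| = 62.67, the foot of the radical line on VM is 17.11 from V and the perpendicular offset is √(40.2² − 17.11²) = 36.38. Taking the right-of-VM solution: S = (2.757, -12.04).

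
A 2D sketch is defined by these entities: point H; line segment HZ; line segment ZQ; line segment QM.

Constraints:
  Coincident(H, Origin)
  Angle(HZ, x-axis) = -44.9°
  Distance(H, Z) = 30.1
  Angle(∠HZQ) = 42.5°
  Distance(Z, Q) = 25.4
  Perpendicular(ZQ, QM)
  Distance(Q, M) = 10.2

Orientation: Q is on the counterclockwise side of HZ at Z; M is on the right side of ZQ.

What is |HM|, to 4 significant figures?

30.70

∠HZQ = 42.5°, so ZQ runs at -44.9° + (180° − 42.5°) = 92.60° from the x-axis; with |ZQ| = 25.4, Q = Z + 25.4·(cos 92.60°, sin 92.60°) = (20.17, 4.127). ZQ ⟂ QM; with |QM| = 10.2 on the right of ZQ, M = Q + 10.2·(0.9990, 0.04536) = (30.36, 4.590). Then |HM| = |M − H| = 30.70.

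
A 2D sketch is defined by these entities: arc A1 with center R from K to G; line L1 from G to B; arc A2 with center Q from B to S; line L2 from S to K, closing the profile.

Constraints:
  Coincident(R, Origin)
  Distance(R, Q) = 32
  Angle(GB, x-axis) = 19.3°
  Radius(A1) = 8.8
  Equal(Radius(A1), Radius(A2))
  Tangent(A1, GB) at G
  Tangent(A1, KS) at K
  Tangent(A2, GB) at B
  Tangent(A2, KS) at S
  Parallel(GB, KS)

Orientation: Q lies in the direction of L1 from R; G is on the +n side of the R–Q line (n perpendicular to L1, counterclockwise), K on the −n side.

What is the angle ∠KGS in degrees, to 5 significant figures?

61.189°

Tangency of A1 to both parallel lines with radius 8.8 puts G and K at R ± 8.8·n: G = (-2.9085, 8.3054), K = (2.9085, -8.3054). Equal radii place B and S the same way about Q: B = Q + 8.8·n = (27.293, 18.882), S = Q − 8.8·n = (33.110, 2.2710). Then cos ∠KGS = GK·GS / (|GK||GS|), giving 61.189°.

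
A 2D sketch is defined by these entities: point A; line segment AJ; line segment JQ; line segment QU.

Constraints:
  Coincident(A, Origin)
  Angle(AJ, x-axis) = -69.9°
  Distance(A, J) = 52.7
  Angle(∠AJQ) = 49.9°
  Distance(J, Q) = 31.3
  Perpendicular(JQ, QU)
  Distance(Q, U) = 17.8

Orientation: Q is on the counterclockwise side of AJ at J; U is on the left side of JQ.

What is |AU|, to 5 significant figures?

22.666

∠AJQ = 49.9°, so JQ runs at -69.9° + (180° − 49.9°) = 60.200° from the x-axis; with |JQ| = 31.3, Q = J + 31.3·(cos 60.200°, sin 60.200°) = (33.666, -22.329). JQ ⟂ QU; with |QU| = 17.8 on the left of JQ, U = Q + 17.8·(-0.86777, 0.49697) = (18.220, -13.483). Then |AU| = |U − A| = 22.666.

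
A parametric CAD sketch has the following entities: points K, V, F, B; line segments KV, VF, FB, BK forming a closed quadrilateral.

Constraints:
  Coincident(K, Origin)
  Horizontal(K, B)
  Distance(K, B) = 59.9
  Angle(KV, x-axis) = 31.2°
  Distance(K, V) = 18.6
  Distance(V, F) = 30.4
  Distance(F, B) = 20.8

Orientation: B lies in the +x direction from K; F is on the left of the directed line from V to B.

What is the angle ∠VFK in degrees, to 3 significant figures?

7.76°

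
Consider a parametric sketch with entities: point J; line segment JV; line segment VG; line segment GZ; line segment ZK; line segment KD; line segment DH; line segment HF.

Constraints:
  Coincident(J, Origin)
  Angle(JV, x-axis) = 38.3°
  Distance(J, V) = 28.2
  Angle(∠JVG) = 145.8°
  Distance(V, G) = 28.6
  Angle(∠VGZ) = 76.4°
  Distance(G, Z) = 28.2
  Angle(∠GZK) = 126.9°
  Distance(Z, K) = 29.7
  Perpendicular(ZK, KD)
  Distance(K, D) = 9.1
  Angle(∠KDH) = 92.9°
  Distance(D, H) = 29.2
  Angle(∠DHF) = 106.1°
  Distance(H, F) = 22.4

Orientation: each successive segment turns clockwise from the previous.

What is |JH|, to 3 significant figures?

40.7

J is at the origin; JV runs at 38.3° with length 28.2, so V = (22.1, 17.5). ∠JVG = 145.8° gives VG at 4.10° from the x-axis; with |VG| = 28.6, G = (50.7, 19.5). ∠VGZ = 76.4° gives GZ at -99.5° from the x-axis; with |GZ| = 28.2, Z = (46.0, -8.29). ∠GZK = 126.9° gives ZK at -153° from the x-axis; with |ZK| = 29.7, K = (19.6, -22.0). The perpendicularity gives KD at right angles to ZK, so KD runs at 117°; with |KD| = 9.1, D = (15.4, -13.9). ∠KDH = 92.9° gives DH at 30.3° from the x-axis; with |DH| = 29.2, H = (40.7, 0.853). Then |JH| = |H − J| = 40.7.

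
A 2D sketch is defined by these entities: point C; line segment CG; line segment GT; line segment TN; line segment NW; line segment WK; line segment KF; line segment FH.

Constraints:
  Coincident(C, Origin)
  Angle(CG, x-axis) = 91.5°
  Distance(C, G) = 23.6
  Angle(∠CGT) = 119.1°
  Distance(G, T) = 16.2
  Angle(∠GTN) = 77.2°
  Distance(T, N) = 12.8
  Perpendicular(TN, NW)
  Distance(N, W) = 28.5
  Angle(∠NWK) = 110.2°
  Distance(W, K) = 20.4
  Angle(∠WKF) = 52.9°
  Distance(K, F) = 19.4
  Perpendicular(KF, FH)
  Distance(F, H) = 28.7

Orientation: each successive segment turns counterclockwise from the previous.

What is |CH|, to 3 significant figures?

2.95

C is at the origin; CG runs at 91.5° with length 23.6, so G = (-0.618, 23.6). ∠CGT = 119.1° gives GT at 152° from the x-axis; with |GT| = 16.2, T = (-15.0, 31.1). ∠GTN = 77.2° gives TN at -105° from the x-axis; with |TN| = 12.8, N = (-18.2, 18.7). TN ⟂ NW, so NW runs at -14.8°; with |NW| = 28.5, W = (9.31, 11.4). ∠NWK = 110.2° gives WK at 55.0° from the x-axis; with |WK| = 20.4, K = (21.0, 28.2). ∠WKF = 52.9° gives KF at -178° from the x-axis; with |KF| = 19.4, F = (1.62, 27.4). KF is perpendicular to FH, so FH runs at -87.9°; with |FH| = 28.7, H = (2.68, -1.24). Then |CH| = |H − C| = 2.95.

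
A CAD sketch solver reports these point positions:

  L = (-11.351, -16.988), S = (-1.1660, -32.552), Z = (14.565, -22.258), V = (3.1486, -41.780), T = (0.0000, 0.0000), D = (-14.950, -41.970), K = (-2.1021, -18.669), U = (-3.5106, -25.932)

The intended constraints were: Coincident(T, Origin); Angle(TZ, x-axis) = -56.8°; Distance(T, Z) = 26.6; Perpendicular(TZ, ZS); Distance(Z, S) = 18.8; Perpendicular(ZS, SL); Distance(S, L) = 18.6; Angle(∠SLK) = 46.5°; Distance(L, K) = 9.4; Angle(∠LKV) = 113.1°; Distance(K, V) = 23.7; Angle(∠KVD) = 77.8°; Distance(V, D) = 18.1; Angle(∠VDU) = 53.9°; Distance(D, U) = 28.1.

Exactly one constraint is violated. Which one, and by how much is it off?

Distance(D, U) = 28.1 — off by 8.40.

T = (0.00, 0.00) ✓; TZ at -56.80° ✓; |TZ| = 26.60 ✓; ∠(TZ, ZS) = 90.00° ✓; |ZS| = 18.80 ✓; ∠(ZS, SL) = 90.00° ✓; |SL| = 18.60 ✓; ∠SLK = 46.50° ✓; |LK| = 9.400 ✓; ∠LKV = 113.1° ✓; |KV| = 23.70 ✓; ∠KVD = 77.80° ✓; |VD| = 18.10 ✓; ∠VDU = 53.90° ✓; |DU| = 19.70 ✗.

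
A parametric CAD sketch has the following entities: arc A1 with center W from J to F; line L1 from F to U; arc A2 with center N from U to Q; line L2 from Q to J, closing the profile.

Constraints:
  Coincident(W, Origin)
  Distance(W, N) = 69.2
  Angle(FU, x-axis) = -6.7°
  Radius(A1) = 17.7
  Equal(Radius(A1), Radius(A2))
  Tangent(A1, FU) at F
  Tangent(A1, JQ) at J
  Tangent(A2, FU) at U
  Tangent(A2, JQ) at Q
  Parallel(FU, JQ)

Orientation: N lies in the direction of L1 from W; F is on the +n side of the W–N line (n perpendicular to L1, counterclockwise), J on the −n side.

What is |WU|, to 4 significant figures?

71.43

Tangency of A1 to both parallel lines with radius 17.7 puts F and J at W ± 17.7·n: F = (2.065, 17.58), J = (-2.065, -17.58). Equal radii place U and Q the same way about N: U = N + 17.7·n = (70.79, 9.506), Q = N − 17.7·n = (66.66, -25.65). Then |WU| = |U − W| = 71.43.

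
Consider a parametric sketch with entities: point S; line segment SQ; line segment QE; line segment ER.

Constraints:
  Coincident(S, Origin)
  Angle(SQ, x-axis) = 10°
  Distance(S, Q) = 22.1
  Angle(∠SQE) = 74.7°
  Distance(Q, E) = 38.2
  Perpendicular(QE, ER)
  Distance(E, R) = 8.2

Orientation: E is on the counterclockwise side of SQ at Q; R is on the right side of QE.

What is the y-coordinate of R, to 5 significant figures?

41.878

S is at the origin; SQ runs at 10.0° with length 22.1, so Q = 22.1·(cos 10.0°, sin 10.0°) = (21.764, 3.8376). ∠SQE = 74.7°, so QE runs at 10.0° + (180° − 74.7°) = 115.30° from the x-axis; with |QE| = 38.2, E = Q + 38.2·(cos 115.30°, sin 115.30°) = (5.4392, 38.374). QE ⟂ ER; with |ER| = 8.2 on the right of QE, R = E + 8.2·(0.90408, 0.42736) = (12.853, 41.878). So R.y = 41.878.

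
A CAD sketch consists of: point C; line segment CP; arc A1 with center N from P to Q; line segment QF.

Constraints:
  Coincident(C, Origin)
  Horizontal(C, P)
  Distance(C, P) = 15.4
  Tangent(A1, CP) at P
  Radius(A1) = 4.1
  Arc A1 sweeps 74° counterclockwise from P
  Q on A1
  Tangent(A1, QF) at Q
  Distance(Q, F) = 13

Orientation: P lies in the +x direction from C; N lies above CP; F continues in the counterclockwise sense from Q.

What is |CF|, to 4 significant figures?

27.65

C is at the origin; C and P share the same y with |CP| = 15.4 and P on the +x side, so P = (15.40, 0.000). Tangency of A1 to CP means the radius NP is perpendicular to CP, so N = P + (0, 4.1) = (15.40, 4.100). On A1, P sits at bearing -90° from N; a 74° counterclockwise sweep puts Q at bearing -16°, so Q = N + 4.1·(cos -16°, sin -16°) = (19.34, 2.970). A1 meets QF tangentially, so NQ is at right angles to QF, so QF runs along (−sin -16°, cos -16°); with |QF| = 13.0, F = (22.92, 15.47). Then |CF| = |F − C| = 27.65.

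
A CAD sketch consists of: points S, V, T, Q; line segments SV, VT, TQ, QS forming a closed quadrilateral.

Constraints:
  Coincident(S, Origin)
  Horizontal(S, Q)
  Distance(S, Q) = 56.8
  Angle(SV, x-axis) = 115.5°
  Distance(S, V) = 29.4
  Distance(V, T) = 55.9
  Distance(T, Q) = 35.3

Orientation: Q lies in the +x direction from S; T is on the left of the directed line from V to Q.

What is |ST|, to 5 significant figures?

53.819

Checks: |VT| = 55.90 ✓; |TQ| = 35.30 ✓.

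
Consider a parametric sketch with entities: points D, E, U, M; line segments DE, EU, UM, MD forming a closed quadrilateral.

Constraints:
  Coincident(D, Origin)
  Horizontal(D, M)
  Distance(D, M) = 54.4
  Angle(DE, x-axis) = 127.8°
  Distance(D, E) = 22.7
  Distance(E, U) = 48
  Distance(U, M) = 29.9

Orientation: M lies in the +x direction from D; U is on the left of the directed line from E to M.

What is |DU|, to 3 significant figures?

40.3

D is at the origin; DM is horizontal with |DM| = 54.4 and M in +x, so M = (54.4, 0). DE runs at 127.8° with |DE| = 22.7, so E = (-13.9, 17.9). U is determined by |EU| = 48.0 and |UM| = 29.9 together: it lies at the intersection of circle(E, 48.0) and circle(M, 29.9). With |EM| = 70.6, the foot of the radical line on EM is 45.3 from E and the perpendicular offset is √(48.0² − 45.3²) = 15.9. Taking the left-of-EM solution: U = (33.9, 21.8).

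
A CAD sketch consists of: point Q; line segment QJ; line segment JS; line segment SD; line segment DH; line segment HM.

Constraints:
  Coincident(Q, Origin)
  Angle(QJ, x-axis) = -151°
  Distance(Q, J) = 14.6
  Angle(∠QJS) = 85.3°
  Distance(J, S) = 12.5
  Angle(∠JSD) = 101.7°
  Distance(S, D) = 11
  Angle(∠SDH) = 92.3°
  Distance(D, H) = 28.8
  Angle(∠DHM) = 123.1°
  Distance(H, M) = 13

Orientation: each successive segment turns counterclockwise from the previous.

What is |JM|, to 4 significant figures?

24.41

∠SDH = 92.3° gives DH at 109.7° from the x-axis; with |DH| = 28.8, H = (-5.343, 13.76). ∠DHM = 123.1° gives HM at 166.6° from the x-axis; with |HM| = 13.0, M = (-17.99, 16.77). Then |JM| = |M − J| = 24.41.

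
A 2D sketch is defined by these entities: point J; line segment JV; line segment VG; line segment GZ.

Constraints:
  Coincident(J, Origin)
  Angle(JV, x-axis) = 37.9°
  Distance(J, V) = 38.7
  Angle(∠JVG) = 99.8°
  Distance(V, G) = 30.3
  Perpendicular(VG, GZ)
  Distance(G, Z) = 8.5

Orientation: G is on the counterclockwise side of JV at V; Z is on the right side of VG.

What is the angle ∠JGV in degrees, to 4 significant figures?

45.95°

J is at the origin; JV runs at 37.9° with length 38.7, so V = 38.7·(cos 37.9°, sin 37.9°) = (30.54, 23.77). ∠JVG = 99.8°, so VG runs at 37.9° + (180° − 99.8°) = 118.1° from the x-axis; with |VG| = 30.3, G = V + 30.3·(cos 118.1°, sin 118.1°) = (16.27, 50.50). Then cos ∠JGV = GJ·GV / (|GJ||GV|), giving 45.95°.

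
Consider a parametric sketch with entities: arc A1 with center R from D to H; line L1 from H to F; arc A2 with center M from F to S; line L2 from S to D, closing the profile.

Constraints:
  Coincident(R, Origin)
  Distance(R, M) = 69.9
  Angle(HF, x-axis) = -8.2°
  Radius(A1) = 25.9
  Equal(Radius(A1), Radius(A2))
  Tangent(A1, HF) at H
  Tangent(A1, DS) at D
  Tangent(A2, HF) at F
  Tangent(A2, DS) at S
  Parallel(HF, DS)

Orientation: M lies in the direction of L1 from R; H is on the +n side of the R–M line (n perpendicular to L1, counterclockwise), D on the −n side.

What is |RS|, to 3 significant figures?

74.5

The slot axis is L1's direction at -8.2°, so u = (cos -8.2°, sin -8.2°) = (0.990, -0.143) and n = (−sin -8.2°, cos -8.2°) = (0.143, 0.990). R is at the origin and M lies 69.9 along u from R, so M = 69.9·u = (69.2, -9.97). Tangency of A1 to both parallel lines with radius 25.9 puts H and D at R ± 25.9·n: H = (3.69, 25.6), D = (-3.69, -25.6). Equal radii place F and S the same way about M: F = M + 25.9·n = (72.9, 15.7), S = M − 25.9·n = (65.5, -35.6). Then |RS| = |S − R| = 74.5.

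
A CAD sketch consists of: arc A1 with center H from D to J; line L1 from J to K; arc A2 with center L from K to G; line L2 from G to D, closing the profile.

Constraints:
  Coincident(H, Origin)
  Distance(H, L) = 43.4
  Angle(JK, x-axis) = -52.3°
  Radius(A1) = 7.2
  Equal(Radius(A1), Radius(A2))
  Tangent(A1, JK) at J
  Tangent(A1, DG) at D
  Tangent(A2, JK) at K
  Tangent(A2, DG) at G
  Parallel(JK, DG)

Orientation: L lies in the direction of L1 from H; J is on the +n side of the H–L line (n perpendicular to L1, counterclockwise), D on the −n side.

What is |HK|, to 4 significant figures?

43.99

Tangency of A1 to both parallel lines with radius 7.2 puts J and D at H ± 7.2·n: J = (5.697, 4.403), D = (-5.697, -4.403). Equal radii place K and G the same way about L: K = L + 7.2·n = (32.24, -29.94), G = L − 7.2·n = (20.84, -38.74). Then |HK| = |K − H| = 43.99.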